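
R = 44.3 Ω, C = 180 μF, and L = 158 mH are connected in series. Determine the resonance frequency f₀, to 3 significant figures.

29.8 Hz

ω₀ = 1/√(LC) = 1/√(0.158 × 0.00018) = 187.5 rad/s
f₀ = ω₀/(2π) = 29.8 Hz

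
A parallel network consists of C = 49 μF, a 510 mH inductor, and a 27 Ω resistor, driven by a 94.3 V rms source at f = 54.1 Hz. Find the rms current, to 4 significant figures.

ω = 2πf = 339.9 rad/s
X_L = ωL = 173.4 Ω
X_C = 1/(ωC) = 60.04 Ω
Parallel: admittances add. Y = 1/R + 1/(jωL) + jωC
Y = (0.03704 + j0.01089) S
|Y| = 0.03860 S → |Z| = 1/|Y| = 25.90 Ω, ∠Z = −∠Y = -16.38°
I = V/|Z| = 94.3/25.90 = 3.640 A

3.640 A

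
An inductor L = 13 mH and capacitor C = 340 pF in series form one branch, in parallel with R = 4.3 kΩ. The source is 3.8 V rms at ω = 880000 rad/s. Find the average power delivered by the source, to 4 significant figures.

X_L = ωL = 11440 Ω
X_C = 1/(ωC) = 3342 Ω
Branch 1: Z₁ = R = 4300 Ω
Branch 2 (series LC): Z₂ = j(X_L − X_C) = j8098 Ω
Parallel: Z = Z₁Z₂/(Z₁+Z₂), |Z| = 3798 Ω, ∠Z = 27.97°
I = V/|Z| = 1.001 mA
P = VI cos φ = 3.8 × 0.001001 × cos(27.97°) = 3.358 mW

3.358 mW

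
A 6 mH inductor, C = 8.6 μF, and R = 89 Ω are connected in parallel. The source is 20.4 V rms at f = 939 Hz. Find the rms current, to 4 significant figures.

ω = 2πf = 5900 rad/s
X_L = ωL = 35.40 Ω
X_C = 1/(ωC) = 19.71 Ω
Parallel: admittances add. Y = 1/R + 1/(jωL) + jωC
Y = (0.01124 + j0.02249) S
|Y| = 0.02514 S → |Z| = 1/|Y| = 39.78 Ω, ∠Z = −∠Y = -63.45°
I = V/|Z| = 20.4/39.78 = 512.9 mA

512.9 mA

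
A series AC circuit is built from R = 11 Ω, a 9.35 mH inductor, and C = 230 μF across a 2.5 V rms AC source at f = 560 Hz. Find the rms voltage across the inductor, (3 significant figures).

2.45 V

ω = 2πf = 3519 rad/s
X_L = ωL = 32.9 Ω
X_C = 1/(ωC) = 1.24 Ω
Net reactance X = X_L − X_C = 31.7 Ω
Z = 11.0 + j31.7 Ω
|Z| = √(11.0² + 31.7²) = 33.5 Ω
I = V/|Z| = 74.6 mA
V_L = I·|Z_L| = 0.0746 × 32.9 = 2.45 V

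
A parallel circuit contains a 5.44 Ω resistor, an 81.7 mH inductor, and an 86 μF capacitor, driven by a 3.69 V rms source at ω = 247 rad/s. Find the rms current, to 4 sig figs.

X_L = ωL = 20.18 Ω
X_C = 1/(ωC) = 47.08 Ω
Parallel: admittances add. Y = 1/R + 1/(jωL) + jωC
Y = (0.1838 − j0.02831) S
|Y| = 0.1860 S → |Z| = 1/|Y| = 5.377 Ω, ∠Z = −∠Y = 8.756°
I = V/|Z| = 3.69/5.377 = 686.3 mA

686.3 mA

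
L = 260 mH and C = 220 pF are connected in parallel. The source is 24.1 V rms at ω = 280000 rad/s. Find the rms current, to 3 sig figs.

1.15 mA

X_L = ωL = 72800 Ω
X_C = 1/(ωC) = 16200 Ω
Parallel: admittances add. Y = 1/(jωL) + jωC
Y = (0 + j4.79e-05) S
|Y| = 4.79e-05 S → |Z| = 1/|Y| = 20900 Ω, ∠Z = −∠Y = -90.0°
I = V/|Z| = 24.1/20900 = 1.15 mA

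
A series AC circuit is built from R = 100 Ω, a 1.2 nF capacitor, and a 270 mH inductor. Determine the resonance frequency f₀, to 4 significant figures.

8.842 kHz

ω₀ = 1/√(LC) = 1/√(0.27 × 1.2e-09) = 55560 rad/s
f₀ = ω₀/(2π) = 8.842 kHz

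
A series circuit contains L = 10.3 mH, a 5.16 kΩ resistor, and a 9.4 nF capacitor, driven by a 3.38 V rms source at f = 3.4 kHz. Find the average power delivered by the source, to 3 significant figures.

1.20 mW

ω = 2πf = 21360 rad/s
X_L = ωL = 220 Ω
X_C = 1/(ωC) = 4980 Ω
Net reactance X = X_L − X_C = -4760 Ω
Z = 5160 − j4760 Ω
|Z| = √(5160² + 4760²) = 7020 Ω
∠Z = arctan(-4760/5160) = -42.7°
I = V/|Z| = 481 μA
P = VI cos φ = 3.38 × 0.000481 × cos(-42.7°) = 1.20 mW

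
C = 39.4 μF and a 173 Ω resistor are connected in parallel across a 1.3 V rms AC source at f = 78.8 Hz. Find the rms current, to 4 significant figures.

ω = 2πf = 495.1 rad/s
X_C = 1/(ωC) = 51.26 Ω
Parallel: admittances add. Y = 1/R + jωC
Y = (0.005780 + j0.01951) S
|Y| = 0.02035 S → |Z| = 1/|Y| = 49.15 Ω, ∠Z = −∠Y = -73.49°
I = V/|Z| = 1.3/49.15 = 26.45 mA

26.45 mA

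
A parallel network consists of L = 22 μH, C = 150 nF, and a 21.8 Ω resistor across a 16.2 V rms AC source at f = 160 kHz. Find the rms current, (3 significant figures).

ω = 2πf = 1.005e+06 rad/s
X_L = ωL = 22.1 Ω
X_C = 1/(ωC) = 6.63 Ω
Parallel: admittances add. Y = 1/R + 1/(jωL) + jωC
Y = (0.0459 + j0.106) S
|Y| = 0.115 S → |Z| = 1/|Y| = 8.69 Ω, ∠Z = −∠Y = -66.5°
I = V/|Z| = 16.2/8.69 = 1.86 A

1.86 A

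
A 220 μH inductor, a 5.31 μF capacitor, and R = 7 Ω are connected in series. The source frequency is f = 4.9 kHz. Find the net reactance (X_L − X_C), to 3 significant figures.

ω = 2πf = 30790 rad/s
X_L = ωL = 6.77 Ω
X_C = 1/(ωC) = 6.12 Ω
X = 6.77 − 6.12 = 0.656 Ω

0.656 Ω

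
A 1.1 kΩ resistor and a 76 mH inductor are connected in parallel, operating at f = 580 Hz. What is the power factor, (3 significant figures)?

ω = 2πf = 3644 rad/s
X_L = ωL = 277 Ω
Parallel: admittances add. Y = 1/R + 1/(jωL)
Y = (0.000909 − j0.00361) S
|Y| = 0.00372 S → |Z| = 1/|Y| = 269 Ω, ∠Z = −∠Y = 75.9°
cos φ = cos(75.9°) = 0.244

0.244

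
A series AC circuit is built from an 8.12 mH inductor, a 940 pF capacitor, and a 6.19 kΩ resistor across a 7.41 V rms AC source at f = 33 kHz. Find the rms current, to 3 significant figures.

1.05 mA

ω = 2πf = 207300 rad/s
X_L = ωL = 1680 Ω
X_C = 1/(ωC) = 5130 Ω
Net reactance X = X_L − X_C = -3450 Ω
Z = 6190 − j3450 Ω
|Z| = √(6190² + 3450²) = 7090 Ω
I = V/|Z| = 7.41/7090 = 1.05 mA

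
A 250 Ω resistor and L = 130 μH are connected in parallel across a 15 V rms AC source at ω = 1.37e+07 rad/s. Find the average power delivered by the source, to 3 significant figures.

X_L = ωL = 1780 Ω
Parallel: admittances add. Y = 1/R + 1/(jωL)
Y = (0.00400 − j0.000561) S
|Y| = 0.00404 S → |Z| = 1/|Y| = 248 Ω, ∠Z = −∠Y = 7.99°
I = V/|Z| = 60.6 mA
P = VI cos φ = 15 × 0.0606 × cos(7.99°) = 900 mW

900 mW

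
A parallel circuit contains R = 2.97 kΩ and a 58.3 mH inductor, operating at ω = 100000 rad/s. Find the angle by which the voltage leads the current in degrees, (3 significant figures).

X_L = ωL = 5830 Ω
Parallel: admittances add. Y = 1/R + 1/(jωL)
Y = (0.000337 − j0.000172) S
|Y| = 0.000378 S → |Z| = 1/|Y| = 2650 Ω, ∠Z = −∠Y = 27.0°

27.0°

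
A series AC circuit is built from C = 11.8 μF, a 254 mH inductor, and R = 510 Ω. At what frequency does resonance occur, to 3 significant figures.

ω₀ = 1/√(LC) = 1/√(0.254 × 1.18e-05) = 577.6 rad/s
f₀ = ω₀/(2π) = 91.9 Hz

91.9 Hz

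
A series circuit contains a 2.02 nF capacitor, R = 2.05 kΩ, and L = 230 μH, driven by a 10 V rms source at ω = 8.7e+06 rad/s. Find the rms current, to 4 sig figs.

X_L = ωL = 2001 Ω
X_C = 1/(ωC) = 56.90 Ω
Net reactance X = X_L − X_C = 1944 Ω
Z = 2050 + j1944 Ω
|Z| = √(2050² + 1944²) = 2825 Ω
I = V/|Z| = 10/2825 = 3.540 mA

3.540 mA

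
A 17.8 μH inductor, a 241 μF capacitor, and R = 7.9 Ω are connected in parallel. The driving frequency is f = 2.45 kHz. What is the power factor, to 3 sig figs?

0.903

ω = 2πf = 15390 rad/s
X_L = ωL = 0.274 Ω
X_C = 1/(ωC) = 0.270 Ω
Parallel: admittances add. Y = 1/R + 1/(jωL) + jωC
Y = (0.127 + j0.0604) S
|Y| = 0.140 S → |Z| = 1/|Y| = 7.13 Ω, ∠Z = −∠Y = -25.5°
cos φ = cos(-25.5°) = 0.903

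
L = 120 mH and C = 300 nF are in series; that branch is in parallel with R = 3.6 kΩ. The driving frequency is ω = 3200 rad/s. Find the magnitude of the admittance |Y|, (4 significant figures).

X_L = ωL = 384.0 Ω
X_C = 1/(ωC) = 1042 Ω
Branch 1: Z₁ = R = 3600 Ω
Branch 2 (series LC): Z₂ = j(X_L − X_C) = −j657.7 Ω
Parallel: Z = Z₁Z₂/(Z₁+Z₂), |Z| = 647.0 Ω, ∠Z = -79.65°
|Y| = 1/|Z| = 1.546 mS

1.546 mS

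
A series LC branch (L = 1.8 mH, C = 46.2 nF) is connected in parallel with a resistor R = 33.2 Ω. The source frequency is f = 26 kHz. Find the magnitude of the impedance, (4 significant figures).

32.52 Ω

ω = 2πf = 163400 rad/s
X_L = ωL = 294.1 Ω
X_C = 1/(ωC) = 132.5 Ω
Branch 1: Z₁ = R = 33.20 Ω
Branch 2 (series LC): Z₂ = j(X_L − X_C) = j161.6 Ω
Parallel: Z = Z₁Z₂/(Z₁+Z₂), |Z| = 32.52 Ω, ∠Z = 11.61°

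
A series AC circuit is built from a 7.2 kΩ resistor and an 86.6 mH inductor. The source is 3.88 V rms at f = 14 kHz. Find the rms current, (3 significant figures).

ω = 2πf = 87960 rad/s
X_L = ωL = 7620 Ω
Z = 7200 + j7620 Ω
|Z| = √(7200² + 7620²) = 10500 Ω
I = V/|Z| = 3.88/10500 = 370 μA

370 μA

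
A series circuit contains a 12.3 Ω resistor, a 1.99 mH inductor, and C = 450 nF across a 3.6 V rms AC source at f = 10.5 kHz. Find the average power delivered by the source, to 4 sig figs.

16.47 mW

ω = 2πf = 65970 rad/s
X_L = ωL = 131.3 Ω
X_C = 1/(ωC) = 33.68 Ω
Net reactance X = X_L − X_C = 97.60 Ω
Z = 12.30 + j97.60 Ω
|Z| = √(12.30² + 97.60²) = 98.38 Ω
∠Z = arctan(97.60/12.30) = 82.82°
I = V/|Z| = 36.59 mA
P = VI cos φ = 3.6 × 0.03659 × cos(82.82°) = 16.47 mW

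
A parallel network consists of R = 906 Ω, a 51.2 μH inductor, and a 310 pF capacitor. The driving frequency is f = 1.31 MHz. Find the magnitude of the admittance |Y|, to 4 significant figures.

1.118 mS

ω = 2πf = 8.231e+06 rad/s
X_L = ωL = 421.4 Ω
X_C = 1/(ωC) = 391.9 Ω
Parallel: admittances add. Y = 1/R + 1/(jωL) + jωC
Y = (0.001104 + j0.0001787) S
|Y| = 0.001118 S → |Z| = 1/|Y| = 894.4 Ω, ∠Z = −∠Y = -9.197°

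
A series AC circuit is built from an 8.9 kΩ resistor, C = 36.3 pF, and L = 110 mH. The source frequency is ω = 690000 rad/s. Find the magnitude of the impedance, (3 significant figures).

37100 Ω

X_L = ωL = 75900 Ω
X_C = 1/(ωC) = 39900 Ω
Net reactance X = X_L − X_C = 36000 Ω
Z = 8900 + j36000 Ω
|Z| = √(8900² + 36000²) = 37100 Ω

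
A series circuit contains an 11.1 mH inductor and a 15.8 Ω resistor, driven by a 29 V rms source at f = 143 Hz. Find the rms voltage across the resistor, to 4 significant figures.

24.52 V

ω = 2πf = 898.5 rad/s
X_L = ωL = 9.973 Ω
Z = 15.80 + j9.973 Ω
|Z| = √(15.80² + 9.973²) = 18.68 Ω
I = V/|Z| = 1.552 A
V_R = I·|Z_R| = 1.552 × 15.80 = 24.52 V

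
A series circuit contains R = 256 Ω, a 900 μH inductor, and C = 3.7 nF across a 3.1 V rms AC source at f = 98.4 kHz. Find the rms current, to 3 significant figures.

11.0 mA

ω = 2πf = 618300 rad/s
X_L = ωL = 556 Ω
X_C = 1/(ωC) = 437 Ω
Net reactance X = X_L − X_C = 119 Ω
Z = 256 + j119 Ω
|Z| = √(256² + 119²) = 282 Ω
I = V/|Z| = 3.1/282 = 11.0 mA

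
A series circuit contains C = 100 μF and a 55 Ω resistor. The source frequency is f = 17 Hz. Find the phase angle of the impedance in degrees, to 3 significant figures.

ω = 2πf = 106.8 rad/s
X_C = 1/(ωC) = 93.6 Ω
Z = 55.0 − j93.6 Ω
|Z| = √(55.0² + 93.6²) = 109 Ω
∠Z = arctan(-93.6/55.0) = -59.6°

-59.6°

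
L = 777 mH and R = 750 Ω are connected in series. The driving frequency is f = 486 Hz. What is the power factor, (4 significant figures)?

0.3014

ω = 2πf = 3054 rad/s
X_L = ωL = 2373 Ω
Z = 750.0 + j2373 Ω
|Z| = √(750.0² + 2373²) = 2488 Ω
∠Z = arctan(2373/750.0) = 72.46°
cos φ = cos(72.46°) = 0.3014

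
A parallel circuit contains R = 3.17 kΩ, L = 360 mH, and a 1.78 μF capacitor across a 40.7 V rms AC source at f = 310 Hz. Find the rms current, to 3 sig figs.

ω = 2πf = 1948 rad/s
X_L = ωL = 701 Ω
X_C = 1/(ωC) = 288 Ω
Parallel: admittances add. Y = 1/R + 1/(jωL) + jωC
Y = (0.000315 + j0.00204) S
|Y| = 0.00207 S → |Z| = 1/|Y| = 484 Ω, ∠Z = −∠Y = -81.2°
I = V/|Z| = 40.7/484 = 84.1 mA

84.1 mA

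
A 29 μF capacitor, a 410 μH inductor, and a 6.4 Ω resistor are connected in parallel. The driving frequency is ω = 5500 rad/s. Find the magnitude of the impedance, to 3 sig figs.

X_L = ωL = 2.25 Ω
X_C = 1/(ωC) = 6.27 Ω
Parallel: admittances add. Y = 1/R + 1/(jωL) + jωC
Y = (0.156 − j0.284) S
|Y| = 0.324 S → |Z| = 1/|Y| = 3.09 Ω, ∠Z = −∠Y = 61.2°

3.09 Ω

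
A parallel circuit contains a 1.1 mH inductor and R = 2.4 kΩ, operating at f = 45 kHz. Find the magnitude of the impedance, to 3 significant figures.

ω = 2πf = 282700 rad/s
X_L = ωL = 311 Ω
Parallel: admittances add. Y = 1/R + 1/(jωL)
Y = (0.000417 − j0.00322) S
|Y| = 0.00324 S → |Z| = 1/|Y| = 308 Ω, ∠Z = −∠Y = 82.6°

308 Ω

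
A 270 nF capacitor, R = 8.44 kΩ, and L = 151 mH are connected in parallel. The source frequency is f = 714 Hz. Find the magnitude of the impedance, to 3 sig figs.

ω = 2πf = 4486 rad/s
X_L = ωL = 677 Ω
X_C = 1/(ωC) = 826 Ω
Parallel: admittances add. Y = 1/R + 1/(jωL) + jωC
Y = (0.000118 − j0.000265) S
|Y| = 0.000290 S → |Z| = 1/|Y| = 3450 Ω, ∠Z = −∠Y = 65.9°

3450 Ω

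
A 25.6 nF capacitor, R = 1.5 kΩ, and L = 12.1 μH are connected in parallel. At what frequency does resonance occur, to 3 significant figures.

286 kHz

ω₀ = 1/√(LC) = 1/√(1.21e-05 × 2.56e-08) = 1.797e+06 rad/s
f₀ = ω₀/(2π) = 286 kHz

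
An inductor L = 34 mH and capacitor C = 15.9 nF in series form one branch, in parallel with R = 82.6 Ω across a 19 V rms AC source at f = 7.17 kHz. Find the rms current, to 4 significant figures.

269.3 mA

ω = 2πf = 45050 rad/s
X_L = ωL = 1532 Ω
X_C = 1/(ωC) = 1396 Ω
Branch 1: Z₁ = R = 82.60 Ω
Branch 2 (series LC): Z₂ = j(X_L − X_C) = j135.7 Ω
Parallel: Z = Z₁Z₂/(Z₁+Z₂), |Z| = 70.55 Ω, ∠Z = 31.34°
I = V/|Z| = 19/70.55 = 269.3 mA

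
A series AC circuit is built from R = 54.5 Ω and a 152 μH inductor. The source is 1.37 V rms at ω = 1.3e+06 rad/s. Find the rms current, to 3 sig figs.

X_L = ωL = 198 Ω
Z = 54.5 + j198 Ω
|Z| = √(54.5² + 198²) = 205 Ω
I = V/|Z| = 1.37/205 = 6.68 mA

6.68 mA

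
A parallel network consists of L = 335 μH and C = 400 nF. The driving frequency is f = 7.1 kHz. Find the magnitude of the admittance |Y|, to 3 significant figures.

ω = 2πf = 44610 rad/s
X_L = ωL = 14.9 Ω
X_C = 1/(ωC) = 56.0 Ω
Parallel: admittances add. Y = 1/(jωL) + jωC
Y = (0 − j0.0491) S
|Y| = 0.0491 S → |Z| = 1/|Y| = 20.4 Ω, ∠Z = −∠Y = 90.0°

49.1 mS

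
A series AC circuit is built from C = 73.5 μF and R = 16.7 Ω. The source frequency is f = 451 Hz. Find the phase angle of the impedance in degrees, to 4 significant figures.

-16.04°

ω = 2πf = 2834 rad/s
X_C = 1/(ωC) = 4.801 Ω
Z = 16.70 − j4.801 Ω
|Z| = √(16.70² + 4.801²) = 17.38 Ω
∠Z = arctan(-4.801/16.70) = -16.04°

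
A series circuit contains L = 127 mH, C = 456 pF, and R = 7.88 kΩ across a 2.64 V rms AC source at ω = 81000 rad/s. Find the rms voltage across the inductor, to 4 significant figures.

X_L = ωL = 10290 Ω
X_C = 1/(ωC) = 27070 Ω
Net reactance X = X_L − X_C = -16790 Ω
Z = 7880 − j16790 Ω
|Z| = √(7880² + 16790²) = 18540 Ω
I = V/|Z| = 142.4 μA
V_L = I·|Z_L| = 0.0001424 × 10290 = 1.464 V

1.464 V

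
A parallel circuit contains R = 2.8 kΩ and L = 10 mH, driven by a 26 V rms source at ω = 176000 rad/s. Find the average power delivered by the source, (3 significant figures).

X_L = ωL = 1760 Ω
Parallel: admittances add. Y = 1/R + 1/(jωL)
Y = (0.000357 − j0.000568) S
|Y| = 0.000671 S → |Z| = 1/|Y| = 1490 Ω, ∠Z = −∠Y = 57.8°
I = V/|Z| = 17.4 mA
P = VI cos φ = 26 × 0.0174 × cos(57.8°) = 241 mW

241 mW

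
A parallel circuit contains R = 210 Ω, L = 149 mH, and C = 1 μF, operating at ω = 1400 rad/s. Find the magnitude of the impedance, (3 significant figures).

171 Ω

X_L = ωL = 209 Ω
X_C = 1/(ωC) = 714 Ω
Parallel: admittances add. Y = 1/R + 1/(jωL) + jωC
Y = (0.00476 − j0.00339) S
|Y| = 0.00585 S → |Z| = 1/|Y| = 171 Ω, ∠Z = −∠Y = 35.5°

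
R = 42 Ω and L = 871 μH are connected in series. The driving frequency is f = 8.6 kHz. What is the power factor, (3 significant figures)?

ω = 2πf = 54040 rad/s
X_L = ωL = 47.1 Ω
Z = 42.0 + j47.1 Ω
|Z| = √(42.0² + 47.1²) = 63.1 Ω
∠Z = arctan(47.1/42.0) = 48.3°
cos φ = cos(48.3°) = 0.666

0.666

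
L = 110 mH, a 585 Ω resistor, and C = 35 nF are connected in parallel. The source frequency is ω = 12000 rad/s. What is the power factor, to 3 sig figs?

X_L = ωL = 1320 Ω
X_C = 1/(ωC) = 2380 Ω
Parallel: admittances add. Y = 1/R + 1/(jωL) + jωC
Y = (0.00171 − j0.000338) S
|Y| = 0.00174 S → |Z| = 1/|Y| = 574 Ω, ∠Z = −∠Y = 11.2°
cos φ = cos(11.2°) = 0.981

0.981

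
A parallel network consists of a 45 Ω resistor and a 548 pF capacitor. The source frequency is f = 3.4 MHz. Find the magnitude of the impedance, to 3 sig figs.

ω = 2πf = 2.136e+07 rad/s
X_C = 1/(ωC) = 85.4 Ω
Parallel: admittances add. Y = 1/R + jωC
Y = (0.0222 + j0.0117) S
|Y| = 0.0251 S → |Z| = 1/|Y| = 39.8 Ω, ∠Z = −∠Y = -27.8°

39.8 Ω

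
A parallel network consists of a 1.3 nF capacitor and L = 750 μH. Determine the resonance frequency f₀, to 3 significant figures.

ω₀ = 1/√(LC) = 1/√(0.00075 × 1.3e-09) = 1.013e+06 rad/s
f₀ = ω₀/(2π) = 161 kHz

161 kHz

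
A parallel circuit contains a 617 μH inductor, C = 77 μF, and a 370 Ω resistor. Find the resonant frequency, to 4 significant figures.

ω₀ = 1/√(LC) = 1/√(0.000617 × 7.7e-05) = 4588 rad/s
f₀ = ω₀/(2π) = 730.2 Hz

730.2 Hz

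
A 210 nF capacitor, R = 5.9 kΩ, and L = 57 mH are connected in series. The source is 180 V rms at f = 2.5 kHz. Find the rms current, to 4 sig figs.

ω = 2πf = 15710 rad/s
X_L = ωL = 895.4 Ω
X_C = 1/(ωC) = 303.2 Ω
Net reactance X = X_L − X_C = 592.2 Ω
Z = 5900 + j592.2 Ω
|Z| = √(5900² + 592.2²) = 5930 Ω
I = V/|Z| = 180/5930 = 30.36 mA

30.36 mA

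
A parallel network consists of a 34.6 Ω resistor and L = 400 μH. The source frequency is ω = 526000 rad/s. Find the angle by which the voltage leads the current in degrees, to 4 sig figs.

9.339°

X_L = ωL = 210.4 Ω
Parallel: admittances add. Y = 1/R + 1/(jωL)
Y = (0.02890 − j0.004753) S
|Y| = 0.02929 S → |Z| = 1/|Y| = 34.14 Ω, ∠Z = −∠Y = 9.339°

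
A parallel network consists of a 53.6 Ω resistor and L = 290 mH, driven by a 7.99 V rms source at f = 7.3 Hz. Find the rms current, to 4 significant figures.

ω = 2πf = 45.87 rad/s
X_L = ωL = 13.30 Ω
Parallel: admittances add. Y = 1/R + 1/(jωL)
Y = (0.01866 − j0.07518) S
|Y| = 0.07746 S → |Z| = 1/|Y| = 12.91 Ω, ∠Z = −∠Y = 76.06°
I = V/|Z| = 7.99/12.91 = 618.9 mA

618.9 mA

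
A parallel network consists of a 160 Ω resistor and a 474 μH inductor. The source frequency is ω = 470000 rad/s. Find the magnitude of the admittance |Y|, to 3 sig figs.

X_L = ωL = 223 Ω
Parallel: admittances add. Y = 1/R + 1/(jωL)
Y = (0.00625 − j0.00449) S
|Y| = 0.00769 S → |Z| = 1/|Y| = 130 Ω, ∠Z = −∠Y = 35.7°

7.69 mS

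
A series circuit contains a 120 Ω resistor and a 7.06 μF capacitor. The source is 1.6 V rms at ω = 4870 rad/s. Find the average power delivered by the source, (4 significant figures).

X_C = 1/(ωC) = 29.08 Ω
Z = 120.0 − j29.08 Ω
|Z| = √(120.0² + 29.08²) = 123.5 Ω
∠Z = arctan(-29.08/120.0) = -13.62°
I = V/|Z| = 12.96 mA
P = VI cos φ = 1.6 × 0.01296 × cos(-13.62°) = 20.15 mW

20.15 mW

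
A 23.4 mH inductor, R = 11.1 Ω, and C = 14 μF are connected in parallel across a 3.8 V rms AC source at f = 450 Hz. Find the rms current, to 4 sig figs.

ω = 2πf = 2827 rad/s
X_L = ωL = 66.16 Ω
X_C = 1/(ωC) = 25.26 Ω
Parallel: admittances add. Y = 1/R + 1/(jωL) + jωC
Y = (0.09009 + j0.02447) S
|Y| = 0.09335 S → |Z| = 1/|Y| = 10.71 Ω, ∠Z = −∠Y = -15.20°
I = V/|Z| = 3.8/10.71 = 354.7 mA

354.7 mA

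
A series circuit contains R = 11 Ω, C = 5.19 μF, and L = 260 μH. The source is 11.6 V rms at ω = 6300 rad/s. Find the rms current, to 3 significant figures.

375 mA

X_L = ωL = 1.64 Ω
X_C = 1/(ωC) = 30.6 Ω
Net reactance X = X_L − X_C = -28.9 Ω
Z = 11.0 − j28.9 Ω
|Z| = √(11.0² + 28.9²) = 31.0 Ω
I = V/|Z| = 11.6/31.0 = 375 mA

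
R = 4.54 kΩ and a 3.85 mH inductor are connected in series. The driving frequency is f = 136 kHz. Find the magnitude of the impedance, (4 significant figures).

ω = 2πf = 854500 rad/s
X_L = ωL = 3290 Ω
Z = 4540 + j3290 Ω
|Z| = √(4540² + 3290²) = 5607 Ω

5607 Ω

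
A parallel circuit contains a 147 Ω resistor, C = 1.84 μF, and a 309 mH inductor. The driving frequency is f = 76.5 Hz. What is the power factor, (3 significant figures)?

ω = 2πf = 480.7 rad/s
X_L = ωL = 149 Ω
X_C = 1/(ωC) = 1130 Ω
Parallel: admittances add. Y = 1/R + 1/(jωL) + jωC
Y = (0.00680 − j0.00585) S
|Y| = 0.00897 S → |Z| = 1/|Y| = 111 Ω, ∠Z = −∠Y = 40.7°
cos φ = cos(40.7°) = 0.758

0.758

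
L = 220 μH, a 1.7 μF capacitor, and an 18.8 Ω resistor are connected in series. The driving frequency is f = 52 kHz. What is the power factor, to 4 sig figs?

0.2591

ω = 2πf = 326700 rad/s
X_L = ωL = 71.88 Ω
X_C = 1/(ωC) = 1.800 Ω
Net reactance X = X_L − X_C = 70.08 Ω
Z = 18.80 + j70.08 Ω
|Z| = √(18.80² + 70.08²) = 72.56 Ω
∠Z = arctan(70.08/18.80) = 74.98°
cos φ = cos(74.98°) = 0.2591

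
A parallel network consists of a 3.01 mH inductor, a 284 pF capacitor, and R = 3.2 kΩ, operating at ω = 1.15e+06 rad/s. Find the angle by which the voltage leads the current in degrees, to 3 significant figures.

-6.88°

X_L = ωL = 3460 Ω
X_C = 1/(ωC) = 3060 Ω
Parallel: admittances add. Y = 1/R + 1/(jωL) + jωC
Y = (0.000313 + j3.77e-05) S
|Y| = 0.000315 S → |Z| = 1/|Y| = 3180 Ω, ∠Z = −∠Y = -6.88°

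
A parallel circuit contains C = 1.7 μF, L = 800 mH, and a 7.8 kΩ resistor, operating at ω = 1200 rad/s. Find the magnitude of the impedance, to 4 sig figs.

993.5 Ω

X_L = ωL = 960.0 Ω
X_C = 1/(ωC) = 490.2 Ω
Parallel: admittances add. Y = 1/R + 1/(jωL) + jωC
Y = (0.0001282 + j0.0009983) S
|Y| = 0.001007 S → |Z| = 1/|Y| = 993.5 Ω, ∠Z = −∠Y = -82.68°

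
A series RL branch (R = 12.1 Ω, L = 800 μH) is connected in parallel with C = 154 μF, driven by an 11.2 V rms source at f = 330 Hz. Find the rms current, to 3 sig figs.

ω = 2πf = 2073 rad/s
X_L = ωL = 1.66 Ω
X_C = 1/(ωC) = 3.13 Ω
Branch 1 (R+jX_L): Z₁ = 12.1 + j1.66 Ω, |Z₁| = 12.2 Ω
Branch 2 (−jX_C): Z₂ = −j3.13 Ω
Parallel: Z = Z₁Z₂/(Z₁+Z₂), |Z| = 3.14 Ω, ∠Z = -75.3°
I = V/|Z| = 11.2/3.14 = 3.57 A

3.57 A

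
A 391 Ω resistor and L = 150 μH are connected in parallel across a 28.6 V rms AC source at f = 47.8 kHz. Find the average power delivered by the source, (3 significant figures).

2.09 W

ω = 2πf = 300300 rad/s
X_L = ωL = 45.1 Ω
Parallel: admittances add. Y = 1/R + 1/(jωL)
Y = (0.00256 − j0.0222) S
|Y| = 0.0223 S → |Z| = 1/|Y| = 44.8 Ω, ∠Z = −∠Y = 83.4°
I = V/|Z| = 639 mA
P = VI cos φ = 28.6 × 0.639 × cos(83.4°) = 2.09 W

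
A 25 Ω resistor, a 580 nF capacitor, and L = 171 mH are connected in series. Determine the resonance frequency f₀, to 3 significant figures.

ω₀ = 1/√(LC) = 1/√(0.171 × 5.8e-07) = 3175 rad/s
f₀ = ω₀/(2π) = 505 Hz

505 Hz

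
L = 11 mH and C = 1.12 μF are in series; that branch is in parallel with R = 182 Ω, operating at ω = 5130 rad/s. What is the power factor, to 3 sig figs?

X_L = ωL = 56.4 Ω
X_C = 1/(ωC) = 174 Ω
Branch 1: Z₁ = R = 182 Ω
Branch 2 (series LC): Z₂ = j(X_L − X_C) = −j118 Ω
Parallel: Z = Z₁Z₂/(Z₁+Z₂), |Z| = 98.8 Ω, ∠Z = -57.1°
cos φ = cos(-57.1°) = 0.543

0.543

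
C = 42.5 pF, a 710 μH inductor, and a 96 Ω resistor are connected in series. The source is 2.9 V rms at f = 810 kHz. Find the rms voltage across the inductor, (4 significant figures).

ω = 2πf = 5.089e+06 rad/s
X_L = ωL = 3613 Ω
X_C = 1/(ωC) = 4623 Ω
Net reactance X = X_L − X_C = -1010 Ω
Z = 96.00 − j1010 Ω
|Z| = √(96.00² + 1010²) = 1014 Ω
I = V/|Z| = 2.859 mA
V_L = I·|Z_L| = 0.002859 × 3613 = 10.33 V

10.33 V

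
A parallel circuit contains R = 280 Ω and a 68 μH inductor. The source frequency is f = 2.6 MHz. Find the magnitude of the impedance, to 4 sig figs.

ω = 2πf = 1.634e+07 rad/s
X_L = ωL = 1111 Ω
Parallel: admittances add. Y = 1/R + 1/(jωL)
Y = (0.003571 − j0.0009002) S
|Y| = 0.003683 S → |Z| = 1/|Y| = 271.5 Ω, ∠Z = −∠Y = 14.15°

271.5 Ω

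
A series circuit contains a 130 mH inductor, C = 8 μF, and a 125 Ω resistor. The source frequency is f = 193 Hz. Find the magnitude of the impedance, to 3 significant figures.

ω = 2πf = 1213 rad/s
X_L = ωL = 158 Ω
X_C = 1/(ωC) = 103 Ω
Net reactance X = X_L − X_C = 54.6 Ω
Z = 125 + j54.6 Ω
|Z| = √(125² + 54.6²) = 136 Ω

136 Ω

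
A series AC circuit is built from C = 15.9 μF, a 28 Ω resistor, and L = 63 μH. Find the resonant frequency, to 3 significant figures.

ω₀ = 1/√(LC) = 1/√(6.3e-05 × 1.59e-05) = 31600 rad/s
f₀ = ω₀/(2π) = 5.03 kHz

5.03 kHz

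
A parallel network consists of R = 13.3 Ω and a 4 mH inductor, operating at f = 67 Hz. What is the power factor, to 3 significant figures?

0.126

ω = 2πf = 421.0 rad/s
X_L = ωL = 1.68 Ω
Parallel: admittances add. Y = 1/R + 1/(jωL)
Y = (0.0752 − j0.594) S
|Y| = 0.599 S → |Z| = 1/|Y| = 1.67 Ω, ∠Z = −∠Y = 82.8°
cos φ = cos(82.8°) = 0.126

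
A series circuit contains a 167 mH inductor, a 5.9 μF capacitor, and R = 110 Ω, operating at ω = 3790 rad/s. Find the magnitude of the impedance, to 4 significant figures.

598.4 Ω

X_L = ωL = 632.9 Ω
X_C = 1/(ωC) = 44.72 Ω
Net reactance X = X_L − X_C = 588.2 Ω
Z = 110.0 + j588.2 Ω
|Z| = √(110.0² + 588.2²) = 598.4 Ω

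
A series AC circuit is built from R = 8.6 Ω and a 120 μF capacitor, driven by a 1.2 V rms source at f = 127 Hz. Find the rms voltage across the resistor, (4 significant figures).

0.7628 V

ω = 2πf = 798.0 rad/s
X_C = 1/(ωC) = 10.44 Ω
Z = 8.600 − j10.44 Ω
|Z| = √(8.600² + 10.44²) = 13.53 Ω
I = V/|Z| = 88.70 mA
V_R = I·|Z_R| = 0.08870 × 8.600 = 0.7628 V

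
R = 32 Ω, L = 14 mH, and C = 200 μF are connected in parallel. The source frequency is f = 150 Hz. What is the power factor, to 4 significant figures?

ω = 2πf = 942.5 rad/s
X_L = ωL = 13.19 Ω
X_C = 1/(ωC) = 5.305 Ω
Parallel: admittances add. Y = 1/R + 1/(jωL) + jωC
Y = (0.03125 + j0.1127) S
|Y| = 0.1170 S → |Z| = 1/|Y| = 8.550 Ω, ∠Z = −∠Y = -74.50°
cos φ = cos(-74.50°) = 0.2672

0.2672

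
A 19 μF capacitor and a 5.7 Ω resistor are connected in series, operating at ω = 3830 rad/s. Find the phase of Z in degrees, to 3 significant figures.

X_C = 1/(ωC) = 13.7 Ω
Z = 5.70 − j13.7 Ω
|Z| = √(5.70² + 13.7²) = 14.9 Ω
∠Z = arctan(-13.7/5.70) = -67.5°

-67.5°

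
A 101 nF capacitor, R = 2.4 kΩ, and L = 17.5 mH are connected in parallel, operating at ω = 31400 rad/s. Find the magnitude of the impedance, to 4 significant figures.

X_L = ωL = 549.5 Ω
X_C = 1/(ωC) = 315.3 Ω
Parallel: admittances add. Y = 1/R + 1/(jωL) + jωC
Y = (0.0004167 + j0.001352) S
|Y| = 0.001414 S → |Z| = 1/|Y| = 707.0 Ω, ∠Z = −∠Y = -72.87°

707.0 Ω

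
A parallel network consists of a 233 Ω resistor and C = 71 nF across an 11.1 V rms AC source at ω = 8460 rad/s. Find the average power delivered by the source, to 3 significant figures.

X_C = 1/(ωC) = 1660 Ω
Parallel: admittances add. Y = 1/R + jωC
Y = (0.00429 + j0.000601) S
|Y| = 0.00433 S → |Z| = 1/|Y| = 231 Ω, ∠Z = −∠Y = -7.97°
I = V/|Z| = 48.1 mA
P = VI cos φ = 11.1 × 0.0481 × cos(-7.97°) = 529 mW

529 mW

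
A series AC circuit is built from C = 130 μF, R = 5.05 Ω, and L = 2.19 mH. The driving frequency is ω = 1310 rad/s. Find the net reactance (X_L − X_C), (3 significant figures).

-3.00 Ω

X_L = ωL = 2.87 Ω
X_C = 1/(ωC) = 5.87 Ω
X = 2.87 − 5.87 = -3.00 Ω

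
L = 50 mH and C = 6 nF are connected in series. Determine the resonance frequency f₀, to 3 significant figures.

9.19 kHz

ω₀ = 1/√(LC) = 1/√(0.05 × 6e-09) = 57740 rad/s
f₀ = ω₀/(2π) = 9.19 kHz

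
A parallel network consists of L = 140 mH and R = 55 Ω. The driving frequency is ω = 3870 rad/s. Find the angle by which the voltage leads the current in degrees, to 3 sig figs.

X_L = ωL = 542 Ω
Parallel: admittances add. Y = 1/R + 1/(jωL)
Y = (0.0182 − j0.00185) S
|Y| = 0.0183 S → |Z| = 1/|Y| = 54.7 Ω, ∠Z = −∠Y = 5.80°

5.80°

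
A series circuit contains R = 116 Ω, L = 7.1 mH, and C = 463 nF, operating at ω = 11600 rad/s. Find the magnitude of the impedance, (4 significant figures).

155.7 Ω

X_L = ωL = 82.36 Ω
X_C = 1/(ωC) = 186.2 Ω
Net reactance X = X_L − X_C = -103.8 Ω
Z = 116.0 − j103.8 Ω
|Z| = √(116.0² + 103.8²) = 155.7 Ω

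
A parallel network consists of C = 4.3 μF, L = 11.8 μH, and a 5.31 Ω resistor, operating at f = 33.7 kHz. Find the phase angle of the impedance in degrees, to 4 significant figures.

-69.74°

ω = 2πf = 211700 rad/s
X_L = ωL = 2.499 Ω
X_C = 1/(ωC) = 1.098 Ω
Parallel: admittances add. Y = 1/R + 1/(jωL) + jωC
Y = (0.1883 + j0.5103) S
|Y| = 0.5439 S → |Z| = 1/|Y| = 1.839 Ω, ∠Z = −∠Y = -69.74°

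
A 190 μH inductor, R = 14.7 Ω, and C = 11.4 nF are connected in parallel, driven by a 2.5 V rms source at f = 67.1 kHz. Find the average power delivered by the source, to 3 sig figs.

425 mW

ω = 2πf = 421600 rad/s
X_L = ωL = 80.1 Ω
X_C = 1/(ωC) = 208 Ω
Parallel: admittances add. Y = 1/R + 1/(jωL) + jωC
Y = (0.0680 − j0.00768) S
|Y| = 0.0685 S → |Z| = 1/|Y| = 14.6 Ω, ∠Z = −∠Y = 6.44°
I = V/|Z| = 171 mA
P = VI cos φ = 2.5 × 0.171 × cos(6.44°) = 425 mW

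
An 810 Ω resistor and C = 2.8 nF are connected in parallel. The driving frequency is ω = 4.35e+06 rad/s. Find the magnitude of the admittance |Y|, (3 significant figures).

12.2 mS

X_C = 1/(ωC) = 82.1 Ω
Parallel: admittances add. Y = 1/R + jωC
Y = (0.00123 + j0.0122) S
|Y| = 0.0122 S → |Z| = 1/|Y| = 81.7 Ω, ∠Z = −∠Y = -84.2°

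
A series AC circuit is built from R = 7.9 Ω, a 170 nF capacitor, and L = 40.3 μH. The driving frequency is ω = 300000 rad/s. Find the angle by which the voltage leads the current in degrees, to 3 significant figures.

X_L = ωL = 12.1 Ω
X_C = 1/(ωC) = 19.6 Ω
Net reactance X = X_L − X_C = -7.52 Ω
Z = 7.90 − j7.52 Ω
|Z| = √(7.90² + 7.52²) = 10.9 Ω
∠Z = arctan(-7.52/7.90) = -43.6°

-43.6°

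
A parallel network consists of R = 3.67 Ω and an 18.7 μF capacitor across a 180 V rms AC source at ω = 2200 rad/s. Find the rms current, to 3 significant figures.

X_C = 1/(ωC) = 24.3 Ω
Parallel: admittances add. Y = 1/R + jωC
Y = (0.272 + j0.0411) S
|Y| = 0.276 S → |Z| = 1/|Y| = 3.63 Ω, ∠Z = −∠Y = -8.59°
I = V/|Z| = 180/3.63 = 49.6 A

49.6 A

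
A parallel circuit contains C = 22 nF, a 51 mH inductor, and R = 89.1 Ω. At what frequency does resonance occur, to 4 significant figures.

ω₀ = 1/√(LC) = 1/√(0.051 × 2.2e-08) = 29850 rad/s
f₀ = ω₀/(2π) = 4.751 kHz

4.751 kHz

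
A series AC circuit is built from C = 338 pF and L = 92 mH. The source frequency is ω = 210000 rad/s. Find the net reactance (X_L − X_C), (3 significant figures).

X_L = ωL = 19300 Ω
X_C = 1/(ωC) = 14100 Ω
X = 19300 − 14100 = 5230 Ω

5230 Ω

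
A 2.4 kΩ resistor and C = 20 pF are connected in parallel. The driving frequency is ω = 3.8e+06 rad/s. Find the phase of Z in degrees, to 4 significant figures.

X_C = 1/(ωC) = 13160 Ω
Parallel: admittances add. Y = 1/R + jωC
Y = (0.0004167 + j7.6e-05) S
|Y| = 0.0004235 S → |Z| = 1/|Y| = 2361 Ω, ∠Z = −∠Y = -10.34°

-10.34°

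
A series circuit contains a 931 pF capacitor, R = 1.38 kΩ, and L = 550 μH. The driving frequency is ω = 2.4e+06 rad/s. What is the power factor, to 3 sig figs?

0.845

X_L = ωL = 1320 Ω
X_C = 1/(ωC) = 448 Ω
Net reactance X = X_L − X_C = 872 Ω
Z = 1380 + j872 Ω
|Z| = √(1380² + 872²) = 1630 Ω
∠Z = arctan(872/1380) = 32.3°
cos φ = cos(32.3°) = 0.845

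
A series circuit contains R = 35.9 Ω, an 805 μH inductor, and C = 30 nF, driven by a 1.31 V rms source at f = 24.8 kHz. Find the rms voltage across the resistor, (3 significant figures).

ω = 2πf = 155800 rad/s
X_L = ωL = 125 Ω
X_C = 1/(ωC) = 214 Ω
Net reactance X = X_L − X_C = -88.5 Ω
Z = 35.9 − j88.5 Ω
|Z| = √(35.9² + 88.5²) = 95.5 Ω
I = V/|Z| = 13.7 mA
V_R = I·|Z_R| = 0.0137 × 35.9 = 0.493 V

0.493 V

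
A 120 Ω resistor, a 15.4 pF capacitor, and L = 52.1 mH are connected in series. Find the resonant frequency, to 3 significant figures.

ω₀ = 1/√(LC) = 1/√(0.0521 × 1.54e-11) = 1.116e+06 rad/s
f₀ = ω₀/(2π) = 178 kHz

178 kHz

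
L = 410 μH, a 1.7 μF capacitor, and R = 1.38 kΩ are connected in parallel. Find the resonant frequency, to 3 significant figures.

ω₀ = 1/√(LC) = 1/√(0.00041 × 1.7e-06) = 37880 rad/s
f₀ = ω₀/(2π) = 6.03 kHz

6.03 kHz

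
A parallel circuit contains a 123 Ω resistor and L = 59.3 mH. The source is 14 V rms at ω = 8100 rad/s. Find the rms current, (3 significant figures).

117 mA

X_L = ωL = 480 Ω
Parallel: admittances add. Y = 1/R + 1/(jωL)
Y = (0.00813 − j0.00208) S
|Y| = 0.00839 S → |Z| = 1/|Y| = 119 Ω, ∠Z = −∠Y = 14.4°
I = V/|Z| = 14/119 = 117 mA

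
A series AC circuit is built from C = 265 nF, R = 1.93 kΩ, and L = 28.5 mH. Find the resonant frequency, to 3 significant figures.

1.83 kHz

ω₀ = 1/√(LC) = 1/√(0.0285 × 2.65e-07) = 11510 rad/s
f₀ = ω₀/(2π) = 1.83 kHz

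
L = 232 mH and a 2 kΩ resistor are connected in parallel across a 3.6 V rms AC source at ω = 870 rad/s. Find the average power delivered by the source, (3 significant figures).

X_L = ωL = 202 Ω
Parallel: admittances add. Y = 1/R + 1/(jωL)
Y = (0.000500 − j0.00495) S
|Y| = 0.00498 S → |Z| = 1/|Y| = 201 Ω, ∠Z = −∠Y = 84.2°
I = V/|Z| = 17.9 mA
P = VI cos φ = 3.6 × 0.0179 × cos(84.2°) = 6.48 mW

6.48 mW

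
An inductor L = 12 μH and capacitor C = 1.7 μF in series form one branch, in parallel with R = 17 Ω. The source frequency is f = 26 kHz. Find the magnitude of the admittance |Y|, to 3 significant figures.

ω = 2πf = 163400 rad/s
X_L = ωL = 1.96 Ω
X_C = 1/(ωC) = 3.60 Ω
Branch 1: Z₁ = R = 17.0 Ω
Branch 2 (series LC): Z₂ = j(X_L − X_C) = −j1.64 Ω
Parallel: Z = Z₁Z₂/(Z₁+Z₂), |Z| = 1.63 Ω, ∠Z = -84.5°
|Y| = 1/|Z| = 612 mS

612 mS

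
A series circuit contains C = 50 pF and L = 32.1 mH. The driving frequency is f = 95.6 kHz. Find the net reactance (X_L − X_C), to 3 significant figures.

ω = 2πf = 600700 rad/s
X_L = ωL = 19300 Ω
X_C = 1/(ωC) = 33300 Ω
X = 19300 − 33300 = -14000 Ω

-14000 Ω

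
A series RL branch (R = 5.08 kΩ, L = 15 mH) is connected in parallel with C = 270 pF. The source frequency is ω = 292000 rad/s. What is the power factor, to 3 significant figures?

0.987

X_L = ωL = 4380 Ω
X_C = 1/(ωC) = 12700 Ω
Branch 1 (R+jX_L): Z₁ = 5080 + j4380 Ω, |Z₁| = 6710 Ω
Branch 2 (−jX_C): Z₂ = −j12700 Ω
Parallel: Z = Z₁Z₂/(Z₁+Z₂), |Z| = 8740 Ω, ∠Z = 9.31°
cos φ = cos(9.31°) = 0.987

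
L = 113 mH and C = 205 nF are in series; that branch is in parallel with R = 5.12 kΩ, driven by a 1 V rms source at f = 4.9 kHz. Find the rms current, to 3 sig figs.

ω = 2πf = 30790 rad/s
X_L = ωL = 3480 Ω
X_C = 1/(ωC) = 158 Ω
Branch 1: Z₁ = R = 5120 Ω
Branch 2 (series LC): Z₂ = j(X_L − X_C) = j3320 Ω
Parallel: Z = Z₁Z₂/(Z₁+Z₂), |Z| = 2790 Ω, ∠Z = 57.0°
I = V/|Z| = 1/2790 = 359 μA

359 μA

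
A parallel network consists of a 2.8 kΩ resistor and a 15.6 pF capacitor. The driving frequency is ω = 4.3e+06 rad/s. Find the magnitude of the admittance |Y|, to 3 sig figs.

363 μS

X_C = 1/(ωC) = 14900 Ω
Parallel: admittances add. Y = 1/R + jωC
Y = (0.000357 + j6.71e-05) S
|Y| = 0.000363 S → |Z| = 1/|Y| = 2750 Ω, ∠Z = −∠Y = -10.6°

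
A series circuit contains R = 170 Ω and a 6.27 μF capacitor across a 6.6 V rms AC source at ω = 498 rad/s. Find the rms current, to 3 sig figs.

X_C = 1/(ωC) = 320 Ω
Z = 170 − j320 Ω
|Z| = √(170² + 320²) = 363 Ω
I = V/|Z| = 6.6/363 = 18.2 mA

18.2 mA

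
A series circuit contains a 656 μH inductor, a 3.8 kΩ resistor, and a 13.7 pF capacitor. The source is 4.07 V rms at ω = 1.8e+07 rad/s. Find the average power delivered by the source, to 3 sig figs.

X_L = ωL = 11800 Ω
X_C = 1/(ωC) = 4060 Ω
Net reactance X = X_L − X_C = 7750 Ω
Z = 3800 + j7750 Ω
|Z| = √(3800² + 7750²) = 8630 Ω
∠Z = arctan(7750/3800) = 63.9°
I = V/|Z| = 471 μA
P = VI cos φ = 4.07 × 0.000471 × cos(63.9°) = 844 μW

844 μW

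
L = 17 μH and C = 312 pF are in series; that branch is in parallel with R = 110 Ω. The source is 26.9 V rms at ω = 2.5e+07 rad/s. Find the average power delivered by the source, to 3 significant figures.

X_L = ωL = 425 Ω
X_C = 1/(ωC) = 128 Ω
Branch 1: Z₁ = R = 110 Ω
Branch 2 (series LC): Z₂ = j(X_L − X_C) = j297 Ω
Parallel: Z = Z₁Z₂/(Z₁+Z₂), |Z| = 103 Ω, ∠Z = 20.3°
I = V/|Z| = 261 mA
P = VI cos φ = 26.9 × 0.261 × cos(20.3°) = 6.58 W

6.58 W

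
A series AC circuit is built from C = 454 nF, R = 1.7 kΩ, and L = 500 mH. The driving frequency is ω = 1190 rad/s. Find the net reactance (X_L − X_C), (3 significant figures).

X_L = ωL = 595 Ω
X_C = 1/(ωC) = 1850 Ω
X = 595 − 1850 = -1260 Ω

-1260 Ω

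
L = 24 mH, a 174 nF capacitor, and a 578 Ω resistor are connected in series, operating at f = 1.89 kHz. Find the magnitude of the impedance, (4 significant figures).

611.3 Ω

ω = 2πf = 11880 rad/s
X_L = ωL = 285.0 Ω
X_C = 1/(ωC) = 484.0 Ω
Net reactance X = X_L − X_C = -199.0 Ω
Z = 578.0 − j199.0 Ω
|Z| = √(578.0² + 199.0²) = 611.3 Ω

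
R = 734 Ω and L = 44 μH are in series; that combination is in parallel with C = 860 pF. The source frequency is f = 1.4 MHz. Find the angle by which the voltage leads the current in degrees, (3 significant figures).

ω = 2πf = 8.796e+06 rad/s
X_L = ωL = 387 Ω
X_C = 1/(ωC) = 132 Ω
Branch 1 (R+jX_L): Z₁ = 734 + j387 Ω, |Z₁| = 830 Ω
Branch 2 (−jX_C): Z₂ = −j132 Ω
Parallel: Z = Z₁Z₂/(Z₁+Z₂), |Z| = 141 Ω, ∠Z = -81.3°

-81.3°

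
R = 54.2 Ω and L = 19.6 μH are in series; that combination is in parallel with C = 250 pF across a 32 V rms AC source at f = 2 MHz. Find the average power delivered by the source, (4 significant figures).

872.6 mW

ω = 2πf = 1.257e+07 rad/s
X_L = ωL = 246.3 Ω
X_C = 1/(ωC) = 318.3 Ω
Branch 1 (R+jX_L): Z₁ = 54.20 + j246.3 Ω, |Z₁| = 252.2 Ω
Branch 2 (−jX_C): Z₂ = −j318.3 Ω
Parallel: Z = Z₁Z₂/(Z₁+Z₂), |Z| = 890.7 Ω, ∠Z = 40.62°
I = V/|Z| = 35.93 mA
P = VI cos φ = 32 × 0.03593 × cos(40.62°) = 872.6 mW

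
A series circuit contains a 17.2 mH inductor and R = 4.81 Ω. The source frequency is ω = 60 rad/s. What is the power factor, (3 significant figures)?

0.978

X_L = ωL = 1.03 Ω
Z = 4.81 + j1.03 Ω
|Z| = √(4.81² + 1.03²) = 4.92 Ω
∠Z = arctan(1.03/4.81) = 12.1°
cos φ = cos(12.1°) = 0.978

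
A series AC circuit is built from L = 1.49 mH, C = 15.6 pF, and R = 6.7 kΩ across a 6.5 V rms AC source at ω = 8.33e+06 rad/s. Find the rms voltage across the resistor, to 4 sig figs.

X_L = ωL = 12410 Ω
X_C = 1/(ωC) = 7695 Ω
Net reactance X = X_L − X_C = 4716 Ω
Z = 6700 + j4716 Ω
|Z| = √(6700² + 4716²) = 8194 Ω
I = V/|Z| = 793.3 μA
V_R = I·|Z_R| = 0.0007933 × 6700 = 5.315 V

5.315 V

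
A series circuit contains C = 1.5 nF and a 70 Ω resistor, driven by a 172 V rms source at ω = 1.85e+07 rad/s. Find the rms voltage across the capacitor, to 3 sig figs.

X_C = 1/(ωC) = 36.0 Ω
Z = 70.0 − j36.0 Ω
|Z| = √(70.0² + 36.0²) = 78.7 Ω
I = V/|Z| = 2.18 A
V_C = I·|Z_C| = 2.18 × 36.0 = 78.7 V

78.7 V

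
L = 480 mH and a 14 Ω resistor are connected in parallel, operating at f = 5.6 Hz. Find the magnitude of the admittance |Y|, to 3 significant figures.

ω = 2πf = 35.19 rad/s
X_L = ωL = 16.9 Ω
Parallel: admittances add. Y = 1/R + 1/(jωL)
Y = (0.0714 − j0.0592) S
|Y| = 0.0928 S → |Z| = 1/|Y| = 10.8 Ω, ∠Z = −∠Y = 39.7°

92.8 mS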